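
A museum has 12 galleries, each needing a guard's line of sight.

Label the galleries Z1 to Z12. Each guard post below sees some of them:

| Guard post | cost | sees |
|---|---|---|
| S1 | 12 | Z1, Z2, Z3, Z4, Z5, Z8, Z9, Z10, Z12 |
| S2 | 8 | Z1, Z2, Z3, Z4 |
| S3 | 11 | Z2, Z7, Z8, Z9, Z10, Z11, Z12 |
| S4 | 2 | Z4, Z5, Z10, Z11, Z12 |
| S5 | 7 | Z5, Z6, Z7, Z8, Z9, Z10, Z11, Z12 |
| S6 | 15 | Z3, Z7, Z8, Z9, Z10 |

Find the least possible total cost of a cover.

S2, S5 together cover every gallery (S2 ∪ S5 = {Z1, Z2, Z3, Z4, Z5, Z6, Z7, Z8, Z9, Z10, Z11, Z12}); total cost 8 + 7 = 15.
The greedy pick S4, S5, S2 costs 17; no covering selection beats 15.

15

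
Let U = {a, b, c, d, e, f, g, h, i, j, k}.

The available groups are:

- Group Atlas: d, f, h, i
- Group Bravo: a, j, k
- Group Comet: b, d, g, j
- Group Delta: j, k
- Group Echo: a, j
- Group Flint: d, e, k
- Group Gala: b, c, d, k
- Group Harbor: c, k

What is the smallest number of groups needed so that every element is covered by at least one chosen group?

Atlas, Bravo, Comet, Flint, and Harbor cover everything between them: the union {a, b, c, d, e, f, g, h, i, j, k} is all of U.
No 4 of the 8 groups cover everything (all 70 combinations miss at least one element), so 5 is optimal.

5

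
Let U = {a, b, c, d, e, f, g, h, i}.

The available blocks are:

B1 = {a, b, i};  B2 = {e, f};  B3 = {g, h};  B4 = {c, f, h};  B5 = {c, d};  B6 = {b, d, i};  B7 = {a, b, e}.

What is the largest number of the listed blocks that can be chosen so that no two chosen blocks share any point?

4

B1, B2, B3, B5 are pairwise disjoint (B1={a,b,i}; B2={e,f}; B3={g,h}; B5={c,d}).
Every remaining block overlaps one of these, and no 5 of the listed blocks are pairwise disjoint, so 4 is the maximum.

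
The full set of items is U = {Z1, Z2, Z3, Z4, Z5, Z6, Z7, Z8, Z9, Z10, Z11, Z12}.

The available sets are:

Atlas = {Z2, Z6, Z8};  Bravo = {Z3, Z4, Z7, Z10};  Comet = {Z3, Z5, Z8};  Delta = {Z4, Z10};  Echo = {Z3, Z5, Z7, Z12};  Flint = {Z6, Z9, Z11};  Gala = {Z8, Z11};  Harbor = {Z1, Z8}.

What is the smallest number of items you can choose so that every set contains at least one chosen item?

4

Take H = {Z8, Z9, Z10, Z12}. Each listed set contains at least one of these, so H is a hitting set of size 4.
The sets Delta, Echo, Flint, Harbor are pairwise disjoint, so any hitting set needs a separate item for each — at least 4. Hence 4 is optimal.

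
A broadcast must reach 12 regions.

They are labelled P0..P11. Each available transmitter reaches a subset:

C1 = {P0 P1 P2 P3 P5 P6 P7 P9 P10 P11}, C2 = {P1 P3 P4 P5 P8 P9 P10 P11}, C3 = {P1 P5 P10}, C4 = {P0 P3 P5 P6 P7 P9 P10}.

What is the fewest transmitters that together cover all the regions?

Take {C1, C2}. Their union is {P0, P1, P2, P3, P4, P5, P6, P7, P8, P9, P10, P11}, which is all 12 regions.
No single transmitter has all 12 regions (the largest, C1, has 10), so 2 is optimal.

2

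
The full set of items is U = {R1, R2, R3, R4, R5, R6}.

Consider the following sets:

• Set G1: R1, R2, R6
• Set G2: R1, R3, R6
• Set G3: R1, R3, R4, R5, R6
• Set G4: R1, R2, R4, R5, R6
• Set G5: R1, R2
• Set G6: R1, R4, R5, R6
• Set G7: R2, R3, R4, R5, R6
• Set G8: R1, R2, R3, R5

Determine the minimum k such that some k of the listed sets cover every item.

G3 and G5 together: G3 ∪ G5 = {R1, R2, R3, R4, R5, R6} — every item is covered.
No single set has all 6 items (the largest, G3, has 5), so 2 is optimal.

2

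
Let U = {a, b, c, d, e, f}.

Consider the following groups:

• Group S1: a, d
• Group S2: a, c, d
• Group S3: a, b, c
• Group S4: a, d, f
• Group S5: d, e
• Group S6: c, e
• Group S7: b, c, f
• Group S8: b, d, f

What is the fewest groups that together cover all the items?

3

S1, S6, and S7 cover everything between them: the union {a, b, c, d, e, f} is all of U.
No 2 of the 8 groups cover everything (all 28 combinations miss at least one item), so 3 is optimal.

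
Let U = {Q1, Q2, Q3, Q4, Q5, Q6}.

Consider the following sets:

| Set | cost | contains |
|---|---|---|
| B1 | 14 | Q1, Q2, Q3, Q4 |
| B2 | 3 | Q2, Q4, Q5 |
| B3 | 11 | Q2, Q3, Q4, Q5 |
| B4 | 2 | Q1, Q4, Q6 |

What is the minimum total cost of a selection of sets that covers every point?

13

B3, B4 together cover every point (B3 ∪ B4 = {Q1, Q2, Q3, Q4, Q5, Q6}); total cost 11 + 2 = 13.
The greedy pick B4, B2, B3 costs 16; no covering selection beats 13.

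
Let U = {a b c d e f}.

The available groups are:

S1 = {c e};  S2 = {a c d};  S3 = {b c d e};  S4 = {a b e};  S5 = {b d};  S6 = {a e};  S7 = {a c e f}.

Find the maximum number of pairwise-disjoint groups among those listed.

S1, S5 are pairwise disjoint (S1={c,e}; S5={b,d}).
Every remaining group overlaps one of these, and no 3 of the listed groups are pairwise disjoint, so 2 is the maximum.

2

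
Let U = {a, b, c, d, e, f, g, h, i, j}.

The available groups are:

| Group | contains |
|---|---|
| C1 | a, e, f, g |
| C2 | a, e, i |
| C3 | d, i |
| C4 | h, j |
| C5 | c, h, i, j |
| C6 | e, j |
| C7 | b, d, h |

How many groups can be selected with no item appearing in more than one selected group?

C1, C3, C4 are pairwise disjoint (C1={a,e,f,g}; C3={d,i}; C4={h,j}).
Every remaining group overlaps one of these, and no 4 of the listed groups are pairwise disjoint, so 3 is the maximum.

3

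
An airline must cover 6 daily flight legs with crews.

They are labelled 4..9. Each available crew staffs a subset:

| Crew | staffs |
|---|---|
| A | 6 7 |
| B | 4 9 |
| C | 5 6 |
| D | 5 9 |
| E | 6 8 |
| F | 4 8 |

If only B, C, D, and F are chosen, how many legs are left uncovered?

Union of B, C, D, F = {4, 5, 6, 8, 9}.
Not covered: 7 — 1 leg.

1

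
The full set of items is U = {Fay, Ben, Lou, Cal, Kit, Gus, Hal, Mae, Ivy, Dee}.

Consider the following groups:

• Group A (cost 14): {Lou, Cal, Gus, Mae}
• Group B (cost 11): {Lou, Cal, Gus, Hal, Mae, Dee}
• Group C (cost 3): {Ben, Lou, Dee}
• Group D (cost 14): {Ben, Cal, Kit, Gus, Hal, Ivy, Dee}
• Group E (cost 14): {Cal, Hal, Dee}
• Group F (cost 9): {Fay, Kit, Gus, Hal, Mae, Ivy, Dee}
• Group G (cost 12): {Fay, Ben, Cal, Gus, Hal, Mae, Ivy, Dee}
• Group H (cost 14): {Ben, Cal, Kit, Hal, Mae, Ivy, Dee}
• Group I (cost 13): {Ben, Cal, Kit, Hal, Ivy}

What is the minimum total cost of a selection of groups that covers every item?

B, C, F together cover every item (B ∪ C ∪ F = {Fay, Ben, Lou, Cal, Kit, Gus, Hal, Mae, Ivy, Dee}); total cost 11 + 3 + 9 = 23.
No covering selection has total cost below 23.

23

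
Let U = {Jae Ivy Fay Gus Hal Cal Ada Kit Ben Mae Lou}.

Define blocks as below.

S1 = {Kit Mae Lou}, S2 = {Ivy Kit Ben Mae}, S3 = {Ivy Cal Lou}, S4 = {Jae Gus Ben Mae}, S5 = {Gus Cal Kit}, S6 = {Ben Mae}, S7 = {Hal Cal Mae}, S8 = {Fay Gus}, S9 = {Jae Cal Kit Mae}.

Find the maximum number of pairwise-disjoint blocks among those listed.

3

S3, S6, S8 are pairwise disjoint (S3={Ivy,Cal,Lou}; S6={Ben,Mae}; S8={Fay,Gus}).
Every remaining block overlaps one of these, and no 4 of the listed blocks are pairwise disjoint, so 3 is the maximum.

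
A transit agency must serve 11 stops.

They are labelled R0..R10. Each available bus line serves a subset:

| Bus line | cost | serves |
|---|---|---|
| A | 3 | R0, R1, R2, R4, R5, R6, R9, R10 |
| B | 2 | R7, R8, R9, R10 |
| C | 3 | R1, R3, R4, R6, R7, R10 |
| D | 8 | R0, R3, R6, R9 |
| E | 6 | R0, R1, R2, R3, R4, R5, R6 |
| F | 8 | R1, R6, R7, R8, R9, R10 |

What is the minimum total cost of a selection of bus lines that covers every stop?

8

A, B, C together cover every stop (A ∪ B ∪ C = {R0, R1, R2, R3, R4, R5, R6, R7, R8, R9, R10}); total cost 3 + 2 + 3 = 8.
No covering selection has total cost below 8.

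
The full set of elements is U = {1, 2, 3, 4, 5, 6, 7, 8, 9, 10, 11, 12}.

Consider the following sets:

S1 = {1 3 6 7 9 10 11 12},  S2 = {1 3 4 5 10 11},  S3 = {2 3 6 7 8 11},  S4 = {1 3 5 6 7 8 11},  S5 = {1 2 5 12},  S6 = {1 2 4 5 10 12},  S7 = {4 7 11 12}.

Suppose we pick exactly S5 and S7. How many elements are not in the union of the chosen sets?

5

Union of S5, S7 = {1, 2, 4, 5, 7, 11, 12}.
Not covered: 3, 6, 8, 9, 10 — 5 elements.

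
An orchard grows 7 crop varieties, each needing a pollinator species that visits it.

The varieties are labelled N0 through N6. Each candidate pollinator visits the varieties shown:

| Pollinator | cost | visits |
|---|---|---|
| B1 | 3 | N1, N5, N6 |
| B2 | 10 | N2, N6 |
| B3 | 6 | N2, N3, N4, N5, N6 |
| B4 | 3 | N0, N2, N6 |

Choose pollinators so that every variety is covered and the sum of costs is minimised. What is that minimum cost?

12

B1, B3, B4 together cover every variety (B1 ∪ B3 ∪ B4 = {N0, N1, N2, N3, N4, N5, N6}); total cost 3 + 6 + 3 = 12.
No covering selection has total cost below 12.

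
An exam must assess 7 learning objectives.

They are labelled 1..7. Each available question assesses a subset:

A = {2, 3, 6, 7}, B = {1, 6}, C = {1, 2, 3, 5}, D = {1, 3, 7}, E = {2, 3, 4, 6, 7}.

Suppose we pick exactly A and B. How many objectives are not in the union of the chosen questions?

Union of A, B = {1, 2, 3, 6, 7}.
Not covered: 4, 5 — 2 objectives.

2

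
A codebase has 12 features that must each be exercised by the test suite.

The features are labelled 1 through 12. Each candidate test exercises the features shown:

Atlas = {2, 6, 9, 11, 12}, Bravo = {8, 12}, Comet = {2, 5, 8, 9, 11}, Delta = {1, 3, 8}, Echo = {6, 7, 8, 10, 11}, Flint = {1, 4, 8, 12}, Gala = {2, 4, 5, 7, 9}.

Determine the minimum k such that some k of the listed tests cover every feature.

4

Take {Atlas, Delta, Echo, Gala}. Their union is {1, 2, 3, 4, 5, 6, 7, 8, 9, 10, 11, 12}, which is all 12 features.
No 3 of the 7 tests cover everything (all 35 combinations miss at least one feature), so 4 is optimal.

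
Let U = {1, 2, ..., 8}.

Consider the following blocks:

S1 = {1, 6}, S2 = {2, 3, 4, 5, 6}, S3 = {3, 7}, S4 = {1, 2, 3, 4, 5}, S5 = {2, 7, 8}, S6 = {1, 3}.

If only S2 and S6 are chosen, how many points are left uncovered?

2

Union of S2, S6 = {1, 2, 3, 4, 5, 6}.
Not covered: 7, 8 — 2 points.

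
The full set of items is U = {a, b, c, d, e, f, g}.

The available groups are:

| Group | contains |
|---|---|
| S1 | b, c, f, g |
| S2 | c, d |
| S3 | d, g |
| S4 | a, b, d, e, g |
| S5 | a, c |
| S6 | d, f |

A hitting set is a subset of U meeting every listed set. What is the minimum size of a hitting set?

2

The 2 items {c, d} hit every group.
The groups S3, S5 are pairwise disjoint, so any hitting set needs a separate item for each — at least 2. Hence 2 is optimal.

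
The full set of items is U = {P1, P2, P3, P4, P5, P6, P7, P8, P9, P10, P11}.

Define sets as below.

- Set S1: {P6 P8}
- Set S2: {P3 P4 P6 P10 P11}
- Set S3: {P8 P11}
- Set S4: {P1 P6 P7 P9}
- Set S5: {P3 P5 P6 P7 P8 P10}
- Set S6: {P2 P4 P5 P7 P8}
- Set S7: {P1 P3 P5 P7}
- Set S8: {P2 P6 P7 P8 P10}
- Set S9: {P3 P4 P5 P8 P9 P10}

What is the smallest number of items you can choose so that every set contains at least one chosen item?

3

Take H = {P7, P8, P11}. Each listed set contains at least one of these, so H is a hitting set of size 3.
No choice of 2 items meets every set, so 3 is the minimum.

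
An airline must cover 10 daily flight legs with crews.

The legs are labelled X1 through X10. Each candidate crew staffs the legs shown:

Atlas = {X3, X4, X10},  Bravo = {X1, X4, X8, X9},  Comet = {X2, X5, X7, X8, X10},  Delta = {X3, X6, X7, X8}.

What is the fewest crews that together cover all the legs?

Bravo and Comet and Delta together: Bravo ∪ Comet ∪ Delta = {X1, X2, X3, X4, X5, X6, X7, X8, X9, X10} — every leg is covered.
Only Bravo contains X1, so Bravo is forced; the remaining 6 legs need at least 2 more crews (each remaining crew adds at most 4) — so at least 3 crews are needed, and 3 is optimal.

3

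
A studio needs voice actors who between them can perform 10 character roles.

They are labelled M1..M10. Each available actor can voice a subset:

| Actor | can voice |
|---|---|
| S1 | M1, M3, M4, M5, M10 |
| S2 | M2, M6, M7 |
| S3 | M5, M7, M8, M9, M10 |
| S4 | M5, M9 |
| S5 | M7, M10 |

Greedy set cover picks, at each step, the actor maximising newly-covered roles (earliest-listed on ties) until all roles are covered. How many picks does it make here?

Greedy: pick S1 (covers 5 new) → pick S2 (covers 3 new) → pick S3 (covers 2 new). Total picks: 3.

3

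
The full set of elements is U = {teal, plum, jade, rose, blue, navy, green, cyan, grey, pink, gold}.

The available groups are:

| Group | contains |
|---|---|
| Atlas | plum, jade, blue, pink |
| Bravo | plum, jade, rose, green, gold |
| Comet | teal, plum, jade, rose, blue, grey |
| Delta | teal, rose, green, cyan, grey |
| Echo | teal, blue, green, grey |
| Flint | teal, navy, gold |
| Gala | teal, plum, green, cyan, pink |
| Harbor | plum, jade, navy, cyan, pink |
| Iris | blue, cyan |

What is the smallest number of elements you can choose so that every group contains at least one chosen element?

Take H = {blue, cyan, gold}. Each listed group contains at least one of these, so H is a hitting set of size 3.
No choice of 2 elements meets every group, so 3 is the minimum.

3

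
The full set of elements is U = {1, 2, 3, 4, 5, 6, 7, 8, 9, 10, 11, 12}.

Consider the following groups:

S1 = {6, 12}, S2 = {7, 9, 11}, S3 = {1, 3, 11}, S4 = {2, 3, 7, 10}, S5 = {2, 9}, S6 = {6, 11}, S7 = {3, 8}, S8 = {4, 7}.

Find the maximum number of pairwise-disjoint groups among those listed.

S1, S5, S7, S8 are pairwise disjoint (S1={6,12}; S5={2,9}; S7={3,8}; S8={4,7}).
Every remaining group overlaps one of these, and no 5 of the listed groups are pairwise disjoint, so 4 is the maximum.

4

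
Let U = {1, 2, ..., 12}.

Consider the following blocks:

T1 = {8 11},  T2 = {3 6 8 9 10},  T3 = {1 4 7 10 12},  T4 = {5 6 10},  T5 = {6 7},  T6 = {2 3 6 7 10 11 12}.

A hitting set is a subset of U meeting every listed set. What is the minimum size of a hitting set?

H = {5, 7, 8} meets every block (each contains at least one member of H), and |H| = 3.
No choice of 2 elements meets every block, so 3 is the minimum.

3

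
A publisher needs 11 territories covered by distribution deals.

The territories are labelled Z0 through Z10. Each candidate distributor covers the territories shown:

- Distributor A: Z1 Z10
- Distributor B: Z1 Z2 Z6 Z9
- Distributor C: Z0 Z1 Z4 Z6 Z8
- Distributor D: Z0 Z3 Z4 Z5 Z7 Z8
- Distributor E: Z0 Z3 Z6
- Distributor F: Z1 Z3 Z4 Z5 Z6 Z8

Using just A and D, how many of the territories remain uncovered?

Union of A, D = {Z0, Z1, Z3, Z4, Z5, Z7, Z8, Z10}.
Not covered: Z2, Z6, Z9 — 3 territories.

3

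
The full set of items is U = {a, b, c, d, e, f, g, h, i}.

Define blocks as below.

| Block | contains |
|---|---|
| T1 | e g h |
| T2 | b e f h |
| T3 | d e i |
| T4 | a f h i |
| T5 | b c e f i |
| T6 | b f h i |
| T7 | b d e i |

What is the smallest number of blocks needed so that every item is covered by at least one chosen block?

T1 and T4 and T5 and T7 together: T1 ∪ T4 ∪ T5 ∪ T7 = {a, b, c, d, e, f, g, h, i} — every item is covered.
No 3 of the 7 blocks cover everything (all 35 combinations miss at least one item), so 4 is optimal.

4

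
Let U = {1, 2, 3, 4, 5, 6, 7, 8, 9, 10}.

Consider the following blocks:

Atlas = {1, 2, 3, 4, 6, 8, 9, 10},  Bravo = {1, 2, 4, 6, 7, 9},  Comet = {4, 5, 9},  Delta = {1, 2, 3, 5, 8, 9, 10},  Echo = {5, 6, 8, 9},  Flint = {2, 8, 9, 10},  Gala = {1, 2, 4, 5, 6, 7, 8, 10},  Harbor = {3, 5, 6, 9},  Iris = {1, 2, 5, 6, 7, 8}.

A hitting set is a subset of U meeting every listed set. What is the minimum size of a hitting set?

H = {2, 5} meets every block (each contains at least one member of H), and |H| = 2.
No single point lies in every block, so at least 2 are needed and 2 is optimal.

2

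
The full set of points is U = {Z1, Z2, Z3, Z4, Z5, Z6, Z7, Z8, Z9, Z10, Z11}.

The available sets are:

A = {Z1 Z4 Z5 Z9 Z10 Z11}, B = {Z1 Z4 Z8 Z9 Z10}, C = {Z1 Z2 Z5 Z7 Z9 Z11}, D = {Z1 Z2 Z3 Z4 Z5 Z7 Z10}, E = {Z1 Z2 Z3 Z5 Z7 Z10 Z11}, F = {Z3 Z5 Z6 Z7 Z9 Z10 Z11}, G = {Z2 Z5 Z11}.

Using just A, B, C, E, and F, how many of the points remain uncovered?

Union of A, B, C, E, F = {Z1, Z2, Z3, Z4, Z5, Z6, Z7, Z8, Z9, Z10, Z11} — that's every point, so 0 are uncovered.

0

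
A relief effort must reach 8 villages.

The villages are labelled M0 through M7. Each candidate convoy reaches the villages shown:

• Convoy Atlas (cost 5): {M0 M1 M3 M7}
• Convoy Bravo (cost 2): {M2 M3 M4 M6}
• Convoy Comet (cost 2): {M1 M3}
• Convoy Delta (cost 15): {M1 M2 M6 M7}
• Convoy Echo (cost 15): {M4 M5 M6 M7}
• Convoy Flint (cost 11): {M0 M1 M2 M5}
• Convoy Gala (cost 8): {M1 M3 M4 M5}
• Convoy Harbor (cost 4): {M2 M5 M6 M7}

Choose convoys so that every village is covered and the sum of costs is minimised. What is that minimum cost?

11

Atlas, Bravo, Harbor together cover every village (Atlas ∪ Bravo ∪ Harbor = {M0, M1, M2, M3, M4, M5, M6, M7}); total cost 5 + 2 + 4 = 11.
No covering selection has total cost below 11.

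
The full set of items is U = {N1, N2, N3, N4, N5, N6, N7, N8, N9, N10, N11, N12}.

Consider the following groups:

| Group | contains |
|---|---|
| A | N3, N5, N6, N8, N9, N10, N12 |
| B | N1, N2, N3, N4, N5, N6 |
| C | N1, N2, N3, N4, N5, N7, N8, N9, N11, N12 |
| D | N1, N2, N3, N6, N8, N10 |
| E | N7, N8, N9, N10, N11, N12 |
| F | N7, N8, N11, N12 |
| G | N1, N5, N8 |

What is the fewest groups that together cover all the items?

C and D cover everything between them: the union {N1, N2, N3, N4, N5, N6, N7, N8, N9, N10, N11, N12} is all of U.
No single group has all 12 items (the largest, C, has 10), so 2 is optimal.

2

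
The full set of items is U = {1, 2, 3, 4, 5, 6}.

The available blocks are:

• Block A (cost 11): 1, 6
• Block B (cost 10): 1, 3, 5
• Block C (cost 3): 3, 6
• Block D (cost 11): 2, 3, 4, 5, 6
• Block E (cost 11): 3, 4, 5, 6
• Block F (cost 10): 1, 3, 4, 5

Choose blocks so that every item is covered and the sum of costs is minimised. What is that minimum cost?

21

B, D together cover every item (B ∪ D = {1, 2, 3, 4, 5, 6}); total cost 10 + 11 = 21.
The greedy pick C, F, D costs 24; no covering selection beats 21.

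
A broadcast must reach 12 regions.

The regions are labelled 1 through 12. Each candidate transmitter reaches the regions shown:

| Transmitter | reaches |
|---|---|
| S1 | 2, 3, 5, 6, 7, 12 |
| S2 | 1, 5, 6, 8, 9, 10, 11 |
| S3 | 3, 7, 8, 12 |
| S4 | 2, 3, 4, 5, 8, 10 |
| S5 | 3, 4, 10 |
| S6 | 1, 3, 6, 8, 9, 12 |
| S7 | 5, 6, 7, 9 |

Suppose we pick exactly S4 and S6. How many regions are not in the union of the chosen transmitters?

Union of S4, S6 = {1, 2, 3, 4, 5, 6, 8, 9, 10, 12}.
Not covered: 7, 11 — 2 regions.

2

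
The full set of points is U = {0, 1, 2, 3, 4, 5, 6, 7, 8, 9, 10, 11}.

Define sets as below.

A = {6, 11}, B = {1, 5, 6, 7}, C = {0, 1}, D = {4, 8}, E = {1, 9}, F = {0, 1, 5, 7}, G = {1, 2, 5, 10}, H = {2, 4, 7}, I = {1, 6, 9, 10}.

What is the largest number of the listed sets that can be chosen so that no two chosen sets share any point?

A, E, H are pairwise disjoint (A={6,11}; E={1,9}; H={2,4,7}).
Every remaining set overlaps one of these, and no 4 of the listed sets are pairwise disjoint, so 3 is the maximum.

3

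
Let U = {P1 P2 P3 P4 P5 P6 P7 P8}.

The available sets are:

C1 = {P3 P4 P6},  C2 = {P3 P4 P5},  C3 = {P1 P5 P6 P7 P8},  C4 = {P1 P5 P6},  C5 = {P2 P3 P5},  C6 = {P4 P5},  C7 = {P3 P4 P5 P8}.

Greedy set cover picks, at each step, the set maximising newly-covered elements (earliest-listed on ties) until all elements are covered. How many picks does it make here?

3

Greedy: pick C3 (covers 5 new) → pick C1 (covers 2 new) → pick C5 (covers 1 new). Total picks: 3.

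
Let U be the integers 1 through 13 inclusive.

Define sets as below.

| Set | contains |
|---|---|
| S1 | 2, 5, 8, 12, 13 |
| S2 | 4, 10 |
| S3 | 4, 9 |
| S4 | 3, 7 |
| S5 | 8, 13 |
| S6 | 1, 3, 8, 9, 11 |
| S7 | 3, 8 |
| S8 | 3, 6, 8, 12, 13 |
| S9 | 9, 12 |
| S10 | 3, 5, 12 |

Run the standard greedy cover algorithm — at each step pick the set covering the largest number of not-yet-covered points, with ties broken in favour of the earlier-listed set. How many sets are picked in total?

5

Greedy: pick S1 (covers 5 new) → pick S6 (covers 4 new) → pick S2 (covers 2 new) → pick S4 (covers 1 new) → pick S8 (covers 1 new). Total picks: 5.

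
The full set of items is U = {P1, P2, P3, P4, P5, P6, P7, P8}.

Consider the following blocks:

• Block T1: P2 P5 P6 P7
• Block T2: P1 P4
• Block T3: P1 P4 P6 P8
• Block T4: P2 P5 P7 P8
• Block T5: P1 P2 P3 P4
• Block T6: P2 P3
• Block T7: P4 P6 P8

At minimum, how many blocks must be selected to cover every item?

T1, T3, and T6 cover everything between them: the union {P1, P2, P3, P4, P5, P6, P7, P8} is all of U.
No 2 of the 7 blocks cover everything (all 21 combinations miss at least one item), so 3 is optimal.

3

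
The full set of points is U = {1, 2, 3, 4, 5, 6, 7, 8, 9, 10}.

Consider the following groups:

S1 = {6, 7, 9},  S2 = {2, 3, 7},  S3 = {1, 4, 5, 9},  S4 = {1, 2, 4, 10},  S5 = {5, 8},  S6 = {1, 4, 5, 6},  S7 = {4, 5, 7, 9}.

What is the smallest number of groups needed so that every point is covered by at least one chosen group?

4

S1 and S2 and S4 and S5 together: S1 ∪ S2 ∪ S4 ∪ S5 = {1, 2, 3, 4, 5, 6, 7, 8, 9, 10} — every point is covered.
No 3 of the 7 groups cover everything (all 35 combinations miss at least one point), so 4 is optimal.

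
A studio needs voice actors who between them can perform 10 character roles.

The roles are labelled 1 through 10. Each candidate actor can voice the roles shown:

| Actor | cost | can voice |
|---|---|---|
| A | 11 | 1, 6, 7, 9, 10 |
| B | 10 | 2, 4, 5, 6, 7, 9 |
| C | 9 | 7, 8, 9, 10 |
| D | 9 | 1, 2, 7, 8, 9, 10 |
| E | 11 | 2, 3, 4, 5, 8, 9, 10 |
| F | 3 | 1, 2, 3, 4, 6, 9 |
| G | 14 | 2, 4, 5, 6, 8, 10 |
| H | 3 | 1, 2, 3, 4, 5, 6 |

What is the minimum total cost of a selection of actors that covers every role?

12

C, H together cover every role (C ∪ H = {1, 2, 3, 4, 5, 6, 7, 8, 9, 10}); total cost 9 + 3 = 12.
The greedy pick F, C, H costs 15; no covering selection beats 12.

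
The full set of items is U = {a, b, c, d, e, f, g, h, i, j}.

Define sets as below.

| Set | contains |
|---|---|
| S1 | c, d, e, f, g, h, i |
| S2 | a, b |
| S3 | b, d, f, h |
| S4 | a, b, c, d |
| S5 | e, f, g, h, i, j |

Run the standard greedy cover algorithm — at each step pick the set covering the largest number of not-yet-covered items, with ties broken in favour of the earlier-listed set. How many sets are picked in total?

Greedy: pick S1 (covers 7 new) → pick S2 (covers 2 new) → pick S5 (covers 1 new). Total picks: 3.
(The true minimum cover uses only 2 sets, so greedy is not optimal here.)

3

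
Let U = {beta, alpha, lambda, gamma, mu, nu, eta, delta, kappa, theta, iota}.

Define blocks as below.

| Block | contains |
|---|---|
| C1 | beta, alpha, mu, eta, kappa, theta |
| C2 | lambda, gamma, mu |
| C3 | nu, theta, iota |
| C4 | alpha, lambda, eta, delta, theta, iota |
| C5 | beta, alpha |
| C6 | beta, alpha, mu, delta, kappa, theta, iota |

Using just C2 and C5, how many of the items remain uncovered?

6

Union of C2, C5 = {beta, alpha, lambda, gamma, mu}.
Not covered: nu, eta, delta, kappa, theta, iota — 6 items.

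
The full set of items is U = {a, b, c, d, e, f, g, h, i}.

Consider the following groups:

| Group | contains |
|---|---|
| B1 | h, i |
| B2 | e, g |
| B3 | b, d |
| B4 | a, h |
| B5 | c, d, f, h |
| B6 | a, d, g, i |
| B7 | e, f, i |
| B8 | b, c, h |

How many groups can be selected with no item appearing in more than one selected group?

3

B2, B3, B4 are pairwise disjoint (B2={e,g}; B3={b,d}; B4={a,h}).
Every remaining group overlaps one of these, and no 4 of the listed groups are pairwise disjoint, so 3 is the maximum.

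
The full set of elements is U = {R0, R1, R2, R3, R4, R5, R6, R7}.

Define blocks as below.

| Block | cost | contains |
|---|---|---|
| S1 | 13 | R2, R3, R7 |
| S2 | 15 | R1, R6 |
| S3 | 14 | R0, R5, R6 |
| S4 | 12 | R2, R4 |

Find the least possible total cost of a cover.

54

S1, S2, S3, S4 together cover every element (S1 ∪ S2 ∪ S3 ∪ S4 = {R0, R1, R2, R3, R4, R5, R6, R7}); total cost 13 + 15 + 14 + 12 = 54.
No covering selection has total cost below 54.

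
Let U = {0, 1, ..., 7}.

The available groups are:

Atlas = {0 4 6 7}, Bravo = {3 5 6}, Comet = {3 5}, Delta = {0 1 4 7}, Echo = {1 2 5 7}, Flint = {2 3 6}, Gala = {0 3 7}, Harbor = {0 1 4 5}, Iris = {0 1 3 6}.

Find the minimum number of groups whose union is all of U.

3

Take {Delta, Flint, Harbor}. Their union is {0, 1, 2, 3, 4, 5, 6, 7}, which is all 8 elements.
No 2 of the 9 groups cover everything (all 36 combinations miss at least one element), so 3 is optimal.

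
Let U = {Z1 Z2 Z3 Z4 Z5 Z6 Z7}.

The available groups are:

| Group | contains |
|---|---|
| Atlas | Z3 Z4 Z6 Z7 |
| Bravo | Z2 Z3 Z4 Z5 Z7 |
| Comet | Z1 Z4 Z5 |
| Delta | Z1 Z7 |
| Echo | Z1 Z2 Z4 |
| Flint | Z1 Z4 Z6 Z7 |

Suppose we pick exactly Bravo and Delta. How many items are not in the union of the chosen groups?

1

Union of Bravo, Delta = {Z1, Z2, Z3, Z4, Z5, Z7}.
Not covered: Z6 — 1 item.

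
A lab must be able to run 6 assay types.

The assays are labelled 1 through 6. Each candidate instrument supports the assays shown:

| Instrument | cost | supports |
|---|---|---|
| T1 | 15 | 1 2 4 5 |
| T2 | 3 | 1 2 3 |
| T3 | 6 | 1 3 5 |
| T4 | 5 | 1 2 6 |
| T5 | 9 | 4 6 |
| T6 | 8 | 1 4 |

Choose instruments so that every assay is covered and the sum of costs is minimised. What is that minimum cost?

T2, T3, T5 together cover every assay (T2 ∪ T3 ∪ T5 = {1, 2, 3, 4, 5, 6}); total cost 3 + 6 + 9 = 18.
No covering selection has total cost below 18.

18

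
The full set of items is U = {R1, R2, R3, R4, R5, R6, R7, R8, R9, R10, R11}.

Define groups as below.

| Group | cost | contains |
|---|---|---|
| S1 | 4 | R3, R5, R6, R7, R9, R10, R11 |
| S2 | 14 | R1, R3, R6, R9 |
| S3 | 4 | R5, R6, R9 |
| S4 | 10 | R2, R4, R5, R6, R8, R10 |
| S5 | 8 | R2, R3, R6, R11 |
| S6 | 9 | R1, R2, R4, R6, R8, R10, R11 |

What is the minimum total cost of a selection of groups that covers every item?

S1, S6 together cover every item (S1 ∪ S6 = {R1, R2, R3, R4, R5, R6, R7, R8, R9, R10, R11}); total cost 4 + 9 = 13.
No covering selection has total cost below 13.

13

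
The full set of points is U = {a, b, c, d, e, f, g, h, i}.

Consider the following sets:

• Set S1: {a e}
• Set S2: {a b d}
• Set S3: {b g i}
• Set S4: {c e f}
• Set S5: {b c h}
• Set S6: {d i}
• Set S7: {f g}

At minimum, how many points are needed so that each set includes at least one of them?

The 4 points {a, c, f, i} hit every set.
The sets S1, S5, S6, S7 are pairwise disjoint, so any hitting set needs a separate point for each — at least 4. Hence 4 is optimal.

4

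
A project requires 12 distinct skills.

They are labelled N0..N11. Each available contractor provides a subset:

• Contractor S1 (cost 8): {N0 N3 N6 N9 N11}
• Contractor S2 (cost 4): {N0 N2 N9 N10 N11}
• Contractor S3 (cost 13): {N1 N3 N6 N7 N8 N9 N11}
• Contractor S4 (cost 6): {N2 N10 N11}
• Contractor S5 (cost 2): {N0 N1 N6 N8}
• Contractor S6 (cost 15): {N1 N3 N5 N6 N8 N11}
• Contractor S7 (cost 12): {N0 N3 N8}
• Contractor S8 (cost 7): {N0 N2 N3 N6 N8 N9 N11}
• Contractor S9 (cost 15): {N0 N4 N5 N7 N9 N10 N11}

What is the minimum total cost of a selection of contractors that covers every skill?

24

S5, S8, S9 together cover every skill (S5 ∪ S8 ∪ S9 = {N0, N1, N2, N3, N4, N5, N6, N7, N8, N9, N10, N11}); total cost 2 + 7 + 15 = 24.
The greedy pick S5, S2, S9, S8 costs 28; no covering selection beats 24.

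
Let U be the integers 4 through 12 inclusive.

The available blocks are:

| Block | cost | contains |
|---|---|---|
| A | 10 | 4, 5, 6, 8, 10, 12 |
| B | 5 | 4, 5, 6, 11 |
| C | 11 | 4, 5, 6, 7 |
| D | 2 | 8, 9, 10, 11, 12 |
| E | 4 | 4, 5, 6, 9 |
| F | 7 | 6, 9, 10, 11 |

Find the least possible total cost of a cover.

C, D together cover every item (C ∪ D = {4, 5, 6, 7, 8, 9, 10, 11, 12}); total cost 11 + 2 = 13.
The greedy pick D, E, C costs 17; no covering selection beats 13.

13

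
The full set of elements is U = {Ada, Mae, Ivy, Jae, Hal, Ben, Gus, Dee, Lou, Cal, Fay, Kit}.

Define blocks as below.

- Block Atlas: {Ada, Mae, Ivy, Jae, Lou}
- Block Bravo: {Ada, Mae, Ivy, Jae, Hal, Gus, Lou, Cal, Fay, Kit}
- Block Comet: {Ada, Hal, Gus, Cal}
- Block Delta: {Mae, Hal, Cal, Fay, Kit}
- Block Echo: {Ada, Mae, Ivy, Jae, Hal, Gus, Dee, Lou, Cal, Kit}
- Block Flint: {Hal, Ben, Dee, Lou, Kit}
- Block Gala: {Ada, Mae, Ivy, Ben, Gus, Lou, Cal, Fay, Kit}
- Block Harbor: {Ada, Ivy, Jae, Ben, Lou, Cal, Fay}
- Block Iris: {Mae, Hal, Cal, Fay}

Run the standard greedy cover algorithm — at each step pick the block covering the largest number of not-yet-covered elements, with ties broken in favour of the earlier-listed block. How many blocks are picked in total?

2

Greedy: pick Bravo (covers 10 new) → pick Flint (covers 2 new). Total picks: 2.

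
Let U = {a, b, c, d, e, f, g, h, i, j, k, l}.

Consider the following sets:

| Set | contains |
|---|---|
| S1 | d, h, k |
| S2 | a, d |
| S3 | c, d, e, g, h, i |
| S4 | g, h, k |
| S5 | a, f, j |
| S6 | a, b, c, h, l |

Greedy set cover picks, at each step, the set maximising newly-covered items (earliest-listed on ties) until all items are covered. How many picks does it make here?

Greedy: pick S3 (covers 6 new) → pick S5 (covers 3 new) → pick S6 (covers 2 new) → pick S1 (covers 1 new). Total picks: 4.

4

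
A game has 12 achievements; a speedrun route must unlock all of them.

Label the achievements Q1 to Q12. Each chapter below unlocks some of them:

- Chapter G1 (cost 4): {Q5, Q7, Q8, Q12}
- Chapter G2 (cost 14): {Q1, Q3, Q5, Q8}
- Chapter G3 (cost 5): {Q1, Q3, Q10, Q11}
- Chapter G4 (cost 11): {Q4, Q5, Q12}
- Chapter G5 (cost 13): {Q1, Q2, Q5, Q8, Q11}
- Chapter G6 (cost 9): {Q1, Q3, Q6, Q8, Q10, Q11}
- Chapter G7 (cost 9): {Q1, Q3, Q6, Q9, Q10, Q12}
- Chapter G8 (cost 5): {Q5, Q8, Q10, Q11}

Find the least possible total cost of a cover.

37

G1, G4, G5, G7 together cover every achievement (G1 ∪ G4 ∪ G5 ∪ G7 = {Q1, Q2, Q3, Q4, Q5, Q6, Q7, Q8, Q9, Q10, Q11, Q12}); total cost 4 + 11 + 13 + 9 = 37.
The greedy pick G1, G3, G7, G4, G5 costs 42; no covering selection beats 37.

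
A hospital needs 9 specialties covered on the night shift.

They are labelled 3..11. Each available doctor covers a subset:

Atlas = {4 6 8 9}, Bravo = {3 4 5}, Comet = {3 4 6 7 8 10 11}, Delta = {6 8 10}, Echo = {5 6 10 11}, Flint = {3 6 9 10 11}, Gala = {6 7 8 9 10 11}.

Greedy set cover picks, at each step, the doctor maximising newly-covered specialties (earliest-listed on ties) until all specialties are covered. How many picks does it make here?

Greedy: pick Comet (covers 7 new) → pick Atlas (covers 1 new) → pick Bravo (covers 1 new). Total picks: 3.
(The true minimum cover uses only 2 doctors, so greedy is not optimal here.)

3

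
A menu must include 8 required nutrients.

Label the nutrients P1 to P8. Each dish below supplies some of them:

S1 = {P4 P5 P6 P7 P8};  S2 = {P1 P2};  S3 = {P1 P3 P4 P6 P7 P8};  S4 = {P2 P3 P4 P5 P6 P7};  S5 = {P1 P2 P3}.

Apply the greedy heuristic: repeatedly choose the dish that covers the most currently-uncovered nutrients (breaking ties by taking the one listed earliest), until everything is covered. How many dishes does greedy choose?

2

Greedy: pick S3 (covers 6 new) → pick S4 (covers 2 new). Total picks: 2.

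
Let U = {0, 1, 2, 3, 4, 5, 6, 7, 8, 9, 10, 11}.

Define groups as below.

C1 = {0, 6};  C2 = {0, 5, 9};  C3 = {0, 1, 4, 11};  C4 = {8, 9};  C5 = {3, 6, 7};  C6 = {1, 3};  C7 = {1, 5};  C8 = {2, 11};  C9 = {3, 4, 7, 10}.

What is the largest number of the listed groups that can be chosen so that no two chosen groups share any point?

C1, C4, C7, C8, C9 are pairwise disjoint (C1={0,6}; C4={8,9}; C7={1,5}; C8={2,11}; C9={3,4,7,10}).
Every remaining group overlaps one of these, and no 6 of the listed groups are pairwise disjoint, so 5 is the maximum.

5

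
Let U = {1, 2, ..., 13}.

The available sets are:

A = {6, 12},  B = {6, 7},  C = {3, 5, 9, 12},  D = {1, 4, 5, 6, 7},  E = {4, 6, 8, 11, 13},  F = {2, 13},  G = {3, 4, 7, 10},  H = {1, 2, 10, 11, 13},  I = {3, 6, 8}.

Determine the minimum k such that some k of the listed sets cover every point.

C and D and H and I together: C ∪ D ∪ H ∪ I = {1, 2, 3, 4, 5, 6, 7, 8, 9, 10, 11, 12, 13} — every point is covered.
No 3 of the 9 sets cover everything (all 84 combinations miss at least one point), so 4 is optimal.

4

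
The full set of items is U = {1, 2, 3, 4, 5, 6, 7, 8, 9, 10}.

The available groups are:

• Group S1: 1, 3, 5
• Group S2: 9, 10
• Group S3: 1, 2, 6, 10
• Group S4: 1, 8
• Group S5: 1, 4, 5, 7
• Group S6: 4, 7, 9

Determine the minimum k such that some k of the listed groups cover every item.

4

S1 and S3 and S4 and S6 together: S1 ∪ S3 ∪ S4 ∪ S6 = {1, 2, 3, 4, 5, 6, 7, 8, 9, 10} — every item is covered.
Only S1 contains 3, so S1 is forced; the remaining 7 items need at least 3 more groups (each remaining group adds at most 3) — so at least 4 groups are needed, and 4 is optimal.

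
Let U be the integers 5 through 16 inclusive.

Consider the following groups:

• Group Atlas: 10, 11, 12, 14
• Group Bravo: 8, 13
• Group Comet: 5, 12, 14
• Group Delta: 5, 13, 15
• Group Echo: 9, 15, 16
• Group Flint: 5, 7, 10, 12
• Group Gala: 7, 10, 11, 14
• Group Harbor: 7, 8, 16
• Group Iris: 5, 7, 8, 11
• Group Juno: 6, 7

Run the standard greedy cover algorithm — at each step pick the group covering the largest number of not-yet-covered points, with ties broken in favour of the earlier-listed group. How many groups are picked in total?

5

Greedy: pick Atlas (covers 4 new) → pick Delta (covers 3 new) → pick Harbor (covers 3 new) → pick Echo (covers 1 new) → pick Juno (covers 1 new). Total picks: 5.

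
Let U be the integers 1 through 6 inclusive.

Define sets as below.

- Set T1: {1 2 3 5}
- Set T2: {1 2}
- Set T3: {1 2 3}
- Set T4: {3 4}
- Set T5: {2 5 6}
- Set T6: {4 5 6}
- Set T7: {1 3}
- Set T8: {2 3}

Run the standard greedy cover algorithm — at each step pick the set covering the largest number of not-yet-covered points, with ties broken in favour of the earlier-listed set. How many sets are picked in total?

Greedy: pick T1 (covers 4 new) → pick T6 (covers 2 new). Total picks: 2.

2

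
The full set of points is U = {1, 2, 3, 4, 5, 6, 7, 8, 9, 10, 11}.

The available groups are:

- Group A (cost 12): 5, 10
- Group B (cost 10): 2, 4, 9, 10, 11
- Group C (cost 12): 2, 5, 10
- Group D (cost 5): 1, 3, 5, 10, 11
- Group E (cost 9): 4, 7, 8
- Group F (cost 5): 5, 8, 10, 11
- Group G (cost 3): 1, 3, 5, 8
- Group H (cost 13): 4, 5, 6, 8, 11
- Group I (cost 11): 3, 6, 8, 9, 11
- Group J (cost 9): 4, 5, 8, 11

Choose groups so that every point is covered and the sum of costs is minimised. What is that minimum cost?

33

B, E, G, I together cover every point (B ∪ E ∪ G ∪ I = {1, 2, 3, 4, 5, 6, 7, 8, 9, 10, 11}); total cost 10 + 9 + 3 + 11 = 33.
No covering selection has total cost below 33.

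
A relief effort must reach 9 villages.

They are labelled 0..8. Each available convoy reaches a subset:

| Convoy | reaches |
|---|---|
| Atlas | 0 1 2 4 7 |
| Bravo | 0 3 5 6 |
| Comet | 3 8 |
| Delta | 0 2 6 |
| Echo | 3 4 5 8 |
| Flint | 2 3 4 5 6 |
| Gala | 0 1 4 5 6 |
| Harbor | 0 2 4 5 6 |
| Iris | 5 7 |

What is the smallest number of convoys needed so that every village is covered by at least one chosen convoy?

3

Atlas and Echo and Gala together: Atlas ∪ Echo ∪ Gala = {0, 1, 2, 3, 4, 5, 6, 7, 8} — every village is covered.
No 2 of the 9 convoys cover everything (all 36 combinations miss at least one village), so 3 is optimal.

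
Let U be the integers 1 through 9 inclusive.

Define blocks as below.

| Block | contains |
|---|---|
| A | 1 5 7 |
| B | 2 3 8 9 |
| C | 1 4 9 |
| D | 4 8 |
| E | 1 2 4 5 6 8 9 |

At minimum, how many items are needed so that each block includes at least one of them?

2

The 2 items {1, 8} hit every block.
The blocks A, B are pairwise disjoint, so any hitting set needs a separate item for each — at least 2. Hence 2 is optimal.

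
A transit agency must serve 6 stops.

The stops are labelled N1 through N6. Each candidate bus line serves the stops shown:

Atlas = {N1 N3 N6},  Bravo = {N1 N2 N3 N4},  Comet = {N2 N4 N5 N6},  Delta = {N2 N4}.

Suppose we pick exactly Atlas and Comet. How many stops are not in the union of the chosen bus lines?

0

Union of Atlas, Comet = {N1, N2, N3, N4, N5, N6} — that's every stop, so 0 are uncovered.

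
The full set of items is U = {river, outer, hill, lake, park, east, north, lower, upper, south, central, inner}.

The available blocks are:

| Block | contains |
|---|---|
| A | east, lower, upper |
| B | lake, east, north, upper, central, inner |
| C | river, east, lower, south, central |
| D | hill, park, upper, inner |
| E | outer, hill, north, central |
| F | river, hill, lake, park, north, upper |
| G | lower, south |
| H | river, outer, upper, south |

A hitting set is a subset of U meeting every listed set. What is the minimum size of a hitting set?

3

T = {north, lower, upper} meets every block (each contains at least one member of T), and |T| = 3.
No choice of 2 items meets every block, so 3 is the minimum.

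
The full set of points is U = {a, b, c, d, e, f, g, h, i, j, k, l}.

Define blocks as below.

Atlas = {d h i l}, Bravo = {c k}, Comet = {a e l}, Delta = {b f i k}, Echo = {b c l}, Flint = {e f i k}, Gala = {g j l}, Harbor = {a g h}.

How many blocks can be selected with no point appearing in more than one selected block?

Echo, Flint, Harbor are pairwise disjoint (Echo={b,c,l}; Flint={e,f,i,k}; Harbor={a,g,h}).
Every remaining block overlaps one of these, and no 4 of the listed blocks are pairwise disjoint, so 3 is the maximum.

3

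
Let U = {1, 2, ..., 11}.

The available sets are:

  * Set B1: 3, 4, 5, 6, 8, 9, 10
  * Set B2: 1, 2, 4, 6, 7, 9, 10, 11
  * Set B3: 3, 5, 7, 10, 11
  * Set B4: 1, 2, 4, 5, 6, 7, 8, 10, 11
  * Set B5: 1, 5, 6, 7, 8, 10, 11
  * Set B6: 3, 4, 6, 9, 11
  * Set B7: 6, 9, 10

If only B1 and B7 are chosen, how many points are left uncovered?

Union of B1, B7 = {3, 4, 5, 6, 8, 9, 10}.
Not covered: 1, 2, 7, 11 — 4 points.

4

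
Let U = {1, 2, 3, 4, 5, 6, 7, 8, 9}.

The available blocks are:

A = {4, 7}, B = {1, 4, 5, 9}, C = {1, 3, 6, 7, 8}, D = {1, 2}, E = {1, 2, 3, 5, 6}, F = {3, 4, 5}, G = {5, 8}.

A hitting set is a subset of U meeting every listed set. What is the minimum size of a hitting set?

Take H = {1, 4, 8}. Each listed block contains at least one of these, so H is a hitting set of size 3.
The blocks A, D, G are pairwise disjoint, so any hitting set needs a separate element for each — at least 3. Hence 3 is optimal.

3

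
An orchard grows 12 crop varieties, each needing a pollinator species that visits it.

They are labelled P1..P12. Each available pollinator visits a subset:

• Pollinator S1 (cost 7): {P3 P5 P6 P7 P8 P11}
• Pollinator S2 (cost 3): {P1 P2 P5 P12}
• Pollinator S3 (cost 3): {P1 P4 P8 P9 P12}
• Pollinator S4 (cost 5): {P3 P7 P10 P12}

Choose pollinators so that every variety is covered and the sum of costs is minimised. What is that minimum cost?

18

S1, S2, S3, S4 together cover every variety (S1 ∪ S2 ∪ S3 ∪ S4 = {P1, P2, P3, P4, P5, P6, P7, P8, P9, P10, P11, P12}); total cost 7 + 3 + 3 + 5 = 18.
No covering selection has total cost below 18.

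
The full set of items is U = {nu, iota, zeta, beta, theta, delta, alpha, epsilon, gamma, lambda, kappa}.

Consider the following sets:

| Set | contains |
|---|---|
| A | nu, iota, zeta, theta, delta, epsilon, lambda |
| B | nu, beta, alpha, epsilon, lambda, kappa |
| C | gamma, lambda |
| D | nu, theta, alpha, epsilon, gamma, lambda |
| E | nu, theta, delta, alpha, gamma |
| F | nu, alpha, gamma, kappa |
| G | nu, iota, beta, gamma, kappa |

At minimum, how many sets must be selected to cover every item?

A and E and G together: A ∪ E ∪ G = {nu, iota, zeta, beta, theta, delta, alpha, epsilon, gamma, lambda, kappa} — every item is covered.
Only A contains zeta, so A is forced; the remaining 4 items need at least 2 more sets (each remaining set adds at most 3) — so at least 3 sets are needed, and 3 is optimal.

3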